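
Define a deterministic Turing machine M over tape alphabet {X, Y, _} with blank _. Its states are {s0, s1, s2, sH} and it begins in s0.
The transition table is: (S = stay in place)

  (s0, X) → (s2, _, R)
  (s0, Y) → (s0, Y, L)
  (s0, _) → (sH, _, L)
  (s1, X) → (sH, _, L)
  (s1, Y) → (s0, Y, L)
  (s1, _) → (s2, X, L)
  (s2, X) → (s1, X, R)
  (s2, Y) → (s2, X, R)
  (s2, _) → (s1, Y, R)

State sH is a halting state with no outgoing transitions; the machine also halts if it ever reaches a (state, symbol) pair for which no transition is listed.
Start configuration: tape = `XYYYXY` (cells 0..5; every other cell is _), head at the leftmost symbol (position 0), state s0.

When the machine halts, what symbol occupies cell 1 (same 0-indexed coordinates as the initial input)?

state=s0 head=0 tape=[X]YYYXY___   (s0,X)→(s2,_,R)
state=s2 head=1 tape=_[Y]YYXY___   (s2,Y)→(s2,X,R)
state=s2 head=2 tape=_X[Y]YXY___   (s2,Y)→(s2,X,R)
state=s2 head=3 tape=_XX[Y]XY___   (s2,Y)→(s2,X,R)
state=s2 head=4 tape=_XXX[X]Y___   (s2,X)→(s1,X,R)
state=s1 head=5 tape=_XXXX[Y]___   (s1,Y)→(s0,Y,L)
state=s0 head=4 tape=_XXX[X]Y___   (s0,X)→(s2,_,R)
state=s2 head=5 tape=_XXX_[Y]___   (s2,Y)→(s2,X,R)
state=s2 head=6 tape=_XXX_X[_]__   (s2,_)→(s1,Y,R)
state=s1 head=7 tape=_XXX_XY[_]_   (s1,_)→(s2,X,L)
state=s2 head=6 tape=_XXX_X[Y]X_   (s2,Y)→(s2,X,R)
state=s2 head=7 tape=_XXX_XX[X]_   (s2,X)→(s1,X,R)
state=s1 head=8 tape=_XXX_XXX[_]   (s1,_)→(s2,X,L)
state=s2 head=7 tape=_XXX_XX[X]X   (s2,X)→(s1,X,R)
state=s1 head=8 tape=_XXX_XXX[X]   (s1,X)→(sH,_,L)
state=sH head=7 tape=_XXX_XX[X]_
Cell 1 holds X when M halts.

X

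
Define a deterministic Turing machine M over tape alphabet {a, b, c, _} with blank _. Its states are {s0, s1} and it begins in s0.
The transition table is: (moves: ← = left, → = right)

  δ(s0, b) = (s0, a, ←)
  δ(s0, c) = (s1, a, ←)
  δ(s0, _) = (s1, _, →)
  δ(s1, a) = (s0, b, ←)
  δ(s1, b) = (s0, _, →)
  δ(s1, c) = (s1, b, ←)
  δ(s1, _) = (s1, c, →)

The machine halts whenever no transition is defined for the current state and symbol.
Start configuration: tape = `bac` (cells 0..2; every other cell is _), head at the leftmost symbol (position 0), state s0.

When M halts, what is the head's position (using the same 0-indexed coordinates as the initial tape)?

s0 | _[b]ac   read b → write a, move ←, go to s0
s0 | [_]aac   read _ → write _, move →, go to s1
s1 | _[a]ac   read a → write b, move ←, go to s0
s0 | [_]bac   read _ → write _, move →, go to s1
s1 | _[b]ac   read b → write _, move →, go to s0
s0 | __[a]c
At halt the head is at cell 1.

1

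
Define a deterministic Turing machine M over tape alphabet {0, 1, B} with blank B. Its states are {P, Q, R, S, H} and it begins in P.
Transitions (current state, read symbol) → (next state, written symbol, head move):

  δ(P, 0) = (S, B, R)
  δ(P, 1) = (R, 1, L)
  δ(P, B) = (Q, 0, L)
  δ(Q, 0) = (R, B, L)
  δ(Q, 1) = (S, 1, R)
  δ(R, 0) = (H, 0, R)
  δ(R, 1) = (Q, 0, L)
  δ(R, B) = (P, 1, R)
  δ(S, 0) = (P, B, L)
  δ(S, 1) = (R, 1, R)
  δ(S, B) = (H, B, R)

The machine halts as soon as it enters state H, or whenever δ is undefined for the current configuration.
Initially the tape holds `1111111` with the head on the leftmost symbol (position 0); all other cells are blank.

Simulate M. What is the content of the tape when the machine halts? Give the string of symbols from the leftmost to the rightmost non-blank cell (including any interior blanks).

P | BB[1]111111   read 1 → write 1, move L, go to R
R | B[B]1111111   read B → write 1, move R, go to P
P | B1[1]111111   read 1 → write 1, move L, go to R
R | B[1]1111111   read 1 → write 0, move L, go to Q
Q | [B]01111111
The non-blank tape span at halt is 01111111.

01111111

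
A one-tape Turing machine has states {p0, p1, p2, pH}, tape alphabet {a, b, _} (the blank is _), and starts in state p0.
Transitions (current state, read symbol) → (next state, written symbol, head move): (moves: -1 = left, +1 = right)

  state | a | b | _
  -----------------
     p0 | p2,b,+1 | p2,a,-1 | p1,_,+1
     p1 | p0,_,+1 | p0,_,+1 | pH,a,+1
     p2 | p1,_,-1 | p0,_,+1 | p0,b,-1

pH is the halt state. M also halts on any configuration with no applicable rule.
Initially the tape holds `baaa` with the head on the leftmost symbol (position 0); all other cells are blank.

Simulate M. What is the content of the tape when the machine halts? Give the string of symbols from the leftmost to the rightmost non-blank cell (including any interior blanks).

state=p0 head=0 tape=__[b]aaa____   (p0,b)→(p2,a,-1)
state=p2 head=-1 tape=_[_]aaaa____   (p2,_)→(p0,b,-1)
state=p0 head=-2 tape=[_]baaaa____   (p0,_)→(p1,_,+1)
state=p1 head=-1 tape=_[b]aaaa____   (p1,b)→(p0,_,+1)
state=p0 head=0 tape=__[a]aaa____   (p0,a)→(p2,b,+1)
state=p2 head=1 tape=__b[a]aa____   (p2,a)→(p1,_,-1)
state=p1 head=0 tape=__[b]_aa____   (p1,b)→(p0,_,+1)
state=p0 head=1 tape=___[_]aa____   (p0,_)→(p1,_,+1)
state=p1 head=2 tape=____[a]a____   (p1,a)→(p0,_,+1)
state=p0 head=3 tape=_____[a]____   (p0,a)→(p2,b,+1)
state=p2 head=4 tape=_____b[_]___   (p2,_)→(p0,b,-1)
state=p0 head=3 tape=_____[b]b___   (p0,b)→(p2,a,-1)
state=p2 head=2 tape=____[_]ab___   (p2,_)→(p0,b,-1)
state=p0 head=1 tape=___[_]bab___   (p0,_)→(p1,_,+1)
state=p1 head=2 tape=____[b]ab___   (p1,b)→(p0,_,+1)
state=p0 head=3 tape=_____[a]b___   (p0,a)→(p2,b,+1)
state=p2 head=4 tape=_____b[b]___   (p2,b)→(p0,_,+1)
state=p0 head=5 tape=_____b_[_]__   (p0,_)→(p1,_,+1)
state=p1 head=6 tape=_____b__[_]_   (p1,_)→(pH,a,+1)
state=pH head=7 tape=_____b__a[_]
The non-blank tape span at halt is b__a.

b__a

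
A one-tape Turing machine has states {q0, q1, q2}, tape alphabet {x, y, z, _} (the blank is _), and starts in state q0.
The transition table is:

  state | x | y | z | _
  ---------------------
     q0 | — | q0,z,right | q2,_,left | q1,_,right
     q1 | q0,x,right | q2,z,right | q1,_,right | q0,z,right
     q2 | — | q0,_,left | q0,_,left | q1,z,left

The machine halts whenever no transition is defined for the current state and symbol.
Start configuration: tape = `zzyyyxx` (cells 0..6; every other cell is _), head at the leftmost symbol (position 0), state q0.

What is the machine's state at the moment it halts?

q2

q0 | ___[z]zyyyxx   read z → write _, move left, go to q2
q2 | __[_]_zyyyxx   read _ → write z, move left, go to q1
q1 | _[_]z_zyyyxx   read _ → write z, move right, go to q0
q0 | _z[z]_zyyyxx   read z → write _, move left, go to q2
q2 | _[z]__zyyyxx   read z → write _, move left, go to q0
q0 | [_]___zyyyxx   read _ → write _, move right, go to q1
q1 | _[_]__zyyyxx   read _ → write z, move right, go to q0
q0 | _z[_]_zyyyxx   read _ → write _, move right, go to q1
q1 | _z_[_]zyyyxx   read _ → write z, move right, go to q0
q0 | _z_z[z]yyyxx   read z → write _, move left, go to q2
q2 | _z_[z]_yyyxx   read z → write _, move left, go to q0
q0 | _z[_]__yyyxx   read _ → write _, move right, go to q1
q1 | _z_[_]_yyyxx   read _ → write z, move right, go to q0
q0 | _z_z[_]yyyxx   read _ → write _, move right, go to q1
q1 | _z_z_[y]yyxx   read y → write z, move right, go to q2
q2 | _z_z_z[y]yxx   read y → write _, move left, go to q0
q0 | _z_z_[z]_yxx   read z → write _, move left, go to q2
q2 | _z_z[_]__yxx   read _ → write z, move left, go to q1
q1 | _z_[z]z__yxx   read z → write _, move right, go to q1
q1 | _z__[z]__yxx   read z → write _, move right, go to q1
q1 | _z___[_]_yxx   read _ → write z, move right, go to q0
q0 | _z___z[_]yxx   read _ → write _, move right, go to q1
q1 | _z___z_[y]xx   read y → write z, move right, go to q2
q2 | _z___z_z[x]x
No transition is defined for (q2, x); M halts in state q2.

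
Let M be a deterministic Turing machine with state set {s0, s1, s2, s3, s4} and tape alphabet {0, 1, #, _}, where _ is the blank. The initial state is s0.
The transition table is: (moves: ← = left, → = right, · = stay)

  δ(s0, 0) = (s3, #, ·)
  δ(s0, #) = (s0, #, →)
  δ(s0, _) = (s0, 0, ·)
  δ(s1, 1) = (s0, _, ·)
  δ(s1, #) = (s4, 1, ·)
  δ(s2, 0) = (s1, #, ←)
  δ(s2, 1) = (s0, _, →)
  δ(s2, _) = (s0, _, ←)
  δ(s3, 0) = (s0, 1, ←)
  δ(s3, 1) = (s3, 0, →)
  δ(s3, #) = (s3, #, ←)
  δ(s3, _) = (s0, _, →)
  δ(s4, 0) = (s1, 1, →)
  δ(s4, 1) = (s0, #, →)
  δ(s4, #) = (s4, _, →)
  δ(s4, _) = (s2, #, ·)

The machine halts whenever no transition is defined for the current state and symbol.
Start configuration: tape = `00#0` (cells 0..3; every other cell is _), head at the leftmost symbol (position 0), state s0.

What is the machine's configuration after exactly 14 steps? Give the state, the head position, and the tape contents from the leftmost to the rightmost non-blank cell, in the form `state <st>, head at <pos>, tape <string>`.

state s3, head at 1, tape ####

state=s0 head=0 tape=_[0]0#0   (s0,0)→(s3,#,·)
state=s3 head=0 tape=_[#]0#0   (s3,#)→(s3,#,←)
state=s3 head=-1 tape=[_]#0#0   (s3,_)→(s0,_,→)
state=s0 head=0 tape=_[#]0#0   (s0,#)→(s0,#,→)
state=s0 head=1 tape=_#[0]#0   (s0,0)→(s3,#,·)
state=s3 head=1 tape=_#[#]#0   (s3,#)→(s3,#,←)
state=s3 head=0 tape=_[#]##0   (s3,#)→(s3,#,←)
state=s3 head=-1 tape=[_]###0   (s3,_)→(s0,_,→)
state=s0 head=0 tape=_[#]##0   (s0,#)→(s0,#,→)
state=s0 head=1 tape=_#[#]#0   (s0,#)→(s0,#,→)
state=s0 head=2 tape=_##[#]0   (s0,#)→(s0,#,→)
state=s0 head=3 tape=_###[0]   (s0,0)→(s3,#,·)
state=s3 head=3 tape=_###[#]   (s3,#)→(s3,#,←)
state=s3 head=2 tape=_##[#]#   (s3,#)→(s3,#,←)
state=s3 head=1 tape=_#[#]##
After 14 steps: state s3, head at 1, tape ####.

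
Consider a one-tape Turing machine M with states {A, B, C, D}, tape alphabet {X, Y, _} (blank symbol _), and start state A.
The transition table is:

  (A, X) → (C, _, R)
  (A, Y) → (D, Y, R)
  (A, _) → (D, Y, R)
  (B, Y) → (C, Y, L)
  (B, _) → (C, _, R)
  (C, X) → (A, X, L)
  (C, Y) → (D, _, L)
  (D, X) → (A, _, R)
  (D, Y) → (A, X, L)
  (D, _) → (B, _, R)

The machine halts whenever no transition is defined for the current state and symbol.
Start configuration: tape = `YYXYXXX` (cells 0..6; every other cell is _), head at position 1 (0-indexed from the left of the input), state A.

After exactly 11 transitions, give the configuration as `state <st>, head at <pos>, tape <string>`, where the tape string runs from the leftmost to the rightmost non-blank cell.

state=A head=1 tape=Y[Y]XYXXX____   (A,Y)→(D,Y,R)
state=D head=2 tape=YY[X]YXXX____   (D,X)→(A,_,R)
state=A head=3 tape=YY_[Y]XXX____   (A,Y)→(D,Y,R)
state=D head=4 tape=YY_Y[X]XX____   (D,X)→(A,_,R)
state=A head=5 tape=YY_Y_[X]X____   (A,X)→(C,_,R)
state=C head=6 tape=YY_Y__[X]____   (C,X)→(A,X,L)
state=A head=5 tape=YY_Y_[_]X____   (A,_)→(D,Y,R)
state=D head=6 tape=YY_Y_Y[X]____   (D,X)→(A,_,R)
state=A head=7 tape=YY_Y_Y_[_]___   (A,_)→(D,Y,R)
state=D head=8 tape=YY_Y_Y_Y[_]__   (D,_)→(B,_,R)
state=B head=9 tape=YY_Y_Y_Y_[_]_   (B,_)→(C,_,R)
state=C head=10 tape=YY_Y_Y_Y__[_]
After 11 steps: state C, head at 10, tape YY_Y_Y_Y.

state C, head at 10, tape YY_Y_Y_Y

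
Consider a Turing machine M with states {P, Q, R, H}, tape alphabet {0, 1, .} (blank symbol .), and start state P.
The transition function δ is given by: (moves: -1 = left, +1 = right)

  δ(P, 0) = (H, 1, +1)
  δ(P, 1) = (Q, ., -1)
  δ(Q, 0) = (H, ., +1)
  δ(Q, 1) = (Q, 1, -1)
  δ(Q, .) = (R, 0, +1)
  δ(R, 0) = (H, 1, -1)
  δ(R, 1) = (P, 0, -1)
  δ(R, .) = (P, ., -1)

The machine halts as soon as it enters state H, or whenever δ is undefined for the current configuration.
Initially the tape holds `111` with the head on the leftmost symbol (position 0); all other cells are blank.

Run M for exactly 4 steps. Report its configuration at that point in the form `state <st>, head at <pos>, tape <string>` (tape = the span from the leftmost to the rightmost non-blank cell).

state=P head=0 tape=.[1]11   (P,1)→(Q,.,-1)
state=Q head=-1 tape=[.].11   (Q,.)→(R,0,+1)
state=R head=0 tape=0[.]11   (R,.)→(P,.,-1)
state=P head=-1 tape=[0].11   (P,0)→(H,1,+1)
state=H head=0 tape=1[.]11
After 4 steps: state H, head at 0, tape 1.11.

state H, head at 0, tape 1.11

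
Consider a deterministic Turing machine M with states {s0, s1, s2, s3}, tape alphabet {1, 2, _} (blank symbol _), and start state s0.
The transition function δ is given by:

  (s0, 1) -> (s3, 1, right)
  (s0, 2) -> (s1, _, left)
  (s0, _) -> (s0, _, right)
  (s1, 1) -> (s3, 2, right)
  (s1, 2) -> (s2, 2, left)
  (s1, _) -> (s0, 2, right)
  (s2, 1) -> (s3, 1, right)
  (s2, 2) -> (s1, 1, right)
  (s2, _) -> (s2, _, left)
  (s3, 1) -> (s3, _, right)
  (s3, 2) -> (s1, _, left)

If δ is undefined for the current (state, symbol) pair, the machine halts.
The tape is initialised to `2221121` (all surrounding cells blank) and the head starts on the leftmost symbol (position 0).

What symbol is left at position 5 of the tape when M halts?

_

s0 | _[2]221121_   read 2 → write _, move left, go to s1
s1 | [_]_221121_   read _ → write 2, move right, go to s0
s0 | 2[_]221121_   read _ → write _, move right, go to s0
s0 | 2_[2]21121_   read 2 → write _, move left, go to s1
s1 | 2[_]_21121_   read _ → write 2, move right, go to s0
s0 | 22[_]21121_   read _ → write _, move right, go to s0
s0 | 22_[2]1121_   read 2 → write _, move left, go to s1
s1 | 22[_]_1121_   read _ → write 2, move right, go to s0
s0 | 222[_]1121_   read _ → write _, move right, go to s0
s0 | 222_[1]121_   read 1 → write 1, move right, go to s3
s3 | 222_1[1]21_   read 1 → write _, move right, go to s3
s3 | 222_1_[2]1_   read 2 → write _, move left, go to s1
s1 | 222_1[_]_1_   read _ → write 2, move right, go to s0
s0 | 222_12[_]1_   read _ → write _, move right, go to s0
s0 | 222_12_[1]_   read 1 → write 1, move right, go to s3
s3 | 222_12_1[_]
Cell 5 holds _ when M halts.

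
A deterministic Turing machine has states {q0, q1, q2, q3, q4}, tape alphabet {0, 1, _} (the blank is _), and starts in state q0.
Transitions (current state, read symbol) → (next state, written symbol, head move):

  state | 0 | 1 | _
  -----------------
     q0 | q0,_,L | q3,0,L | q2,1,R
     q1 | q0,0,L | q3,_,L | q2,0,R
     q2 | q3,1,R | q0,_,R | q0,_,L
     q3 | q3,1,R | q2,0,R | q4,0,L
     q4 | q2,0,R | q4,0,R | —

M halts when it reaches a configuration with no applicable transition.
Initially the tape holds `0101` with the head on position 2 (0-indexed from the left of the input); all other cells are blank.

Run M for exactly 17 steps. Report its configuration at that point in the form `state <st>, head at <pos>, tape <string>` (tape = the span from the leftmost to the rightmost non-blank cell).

state q4, head at 5, tape 100100

state=q0 head=2 tape=01[0]1__   (q0,0)→(q0,_,L)
state=q0 head=1 tape=0[1]_1__   (q0,1)→(q3,0,L)
state=q3 head=0 tape=[0]0_1__   (q3,0)→(q3,1,R)
state=q3 head=1 tape=1[0]_1__   (q3,0)→(q3,1,R)
state=q3 head=2 tape=11[_]1__   (q3,_)→(q4,0,L)
state=q4 head=1 tape=1[1]01__   (q4,1)→(q4,0,R)
state=q4 head=2 tape=10[0]1__   (q4,0)→(q2,0,R)
state=q2 head=3 tape=100[1]__   (q2,1)→(q0,_,R)
state=q0 head=4 tape=100_[_]_   (q0,_)→(q2,1,R)
state=q2 head=5 tape=100_1[_]   (q2,_)→(q0,_,L)
state=q0 head=4 tape=100_[1]_   (q0,1)→(q3,0,L)
state=q3 head=3 tape=100[_]0_   (q3,_)→(q4,0,L)
state=q4 head=2 tape=10[0]00_   (q4,0)→(q2,0,R)
state=q2 head=3 tape=100[0]0_   (q2,0)→(q3,1,R)
state=q3 head=4 tape=1001[0]_   (q3,0)→(q3,1,R)
state=q3 head=5 tape=10011[_]   (q3,_)→(q4,0,L)
state=q4 head=4 tape=1001[1]0   (q4,1)→(q4,0,R)
state=q4 head=5 tape=10010[0]
After 17 steps: state q4, head at 5, tape 100100.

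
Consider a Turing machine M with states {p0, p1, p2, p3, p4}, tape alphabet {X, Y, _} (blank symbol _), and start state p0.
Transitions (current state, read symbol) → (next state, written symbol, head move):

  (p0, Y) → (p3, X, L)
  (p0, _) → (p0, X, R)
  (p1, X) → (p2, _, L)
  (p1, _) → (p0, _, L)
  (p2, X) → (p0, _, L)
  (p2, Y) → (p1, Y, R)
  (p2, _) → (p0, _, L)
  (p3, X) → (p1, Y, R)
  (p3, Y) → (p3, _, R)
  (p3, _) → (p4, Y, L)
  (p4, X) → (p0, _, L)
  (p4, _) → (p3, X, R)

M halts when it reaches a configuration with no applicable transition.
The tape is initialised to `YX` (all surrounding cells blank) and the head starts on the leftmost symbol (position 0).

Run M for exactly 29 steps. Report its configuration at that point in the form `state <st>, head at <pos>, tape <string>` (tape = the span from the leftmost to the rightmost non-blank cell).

state p0, head at -3, tape X_Y__X

p0 | _____[Y]X   read Y → write X, move L, go to p3
p3 | ____[_]XX   read _ → write Y, move L, go to p4
p4 | ___[_]YXX   read _ → write X, move R, go to p3
p3 | ___X[Y]XX   read Y → write _, move R, go to p3
p3 | ___X_[X]X   read X → write Y, move R, go to p1
p1 | ___X_Y[X]   read X → write _, move L, go to p2
p2 | ___X_[Y]_   read Y → write Y, move R, go to p1
p1 | ___X_Y[_]   read _ → write _, move L, go to p0
p0 | ___X_[Y]_   read Y → write X, move L, go to p3
p3 | ___X[_]X_   read _ → write Y, move L, go to p4
p4 | ___[X]YX_   read X → write _, move L, go to p0
p0 | __[_]_YX_   read _ → write X, move R, go to p0
p0 | __X[_]YX_   read _ → write X, move R, go to p0
p0 | __XX[Y]X_   read Y → write X, move L, go to p3
p3 | __X[X]XX_   read X → write Y, move R, go to p1
p1 | __XY[X]X_   read X → write _, move L, go to p2
p2 | __X[Y]_X_   read Y → write Y, move R, go to p1
p1 | __XY[_]X_   read _ → write _, move L, go to p0
p0 | __X[Y]_X_   read Y → write X, move L, go to p3
p3 | __[X]X_X_   read X → write Y, move R, go to p1
p1 | __Y[X]_X_   read X → write _, move L, go to p2
p2 | __[Y]__X_   read Y → write Y, move R, go to p1
p1 | __Y[_]_X_   read _ → write _, move L, go to p0
p0 | __[Y]__X_   read Y → write X, move L, go to p3
p3 | _[_]X__X_   read _ → write Y, move L, go to p4
p4 | [_]YX__X_   read _ → write X, move R, go to p3
p3 | X[Y]X__X_   read Y → write _, move R, go to p3
p3 | X_[X]__X_   read X → write Y, move R, go to p1
p1 | X_Y[_]_X_   read _ → write _, move L, go to p0
p0 | X_[Y]__X_
After 29 steps: state p0, head at -3, tape X_Y__X.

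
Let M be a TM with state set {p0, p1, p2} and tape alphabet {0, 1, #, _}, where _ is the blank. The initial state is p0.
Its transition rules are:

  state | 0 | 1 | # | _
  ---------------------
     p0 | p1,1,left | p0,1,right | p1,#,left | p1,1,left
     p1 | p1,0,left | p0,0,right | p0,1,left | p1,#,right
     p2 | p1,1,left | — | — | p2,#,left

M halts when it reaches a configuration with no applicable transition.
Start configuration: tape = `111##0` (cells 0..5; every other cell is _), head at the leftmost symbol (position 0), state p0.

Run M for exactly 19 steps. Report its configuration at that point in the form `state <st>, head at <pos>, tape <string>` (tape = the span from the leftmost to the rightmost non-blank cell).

state p0, head at -1, tape #01011##0

state=p0 head=0 tape=___[1]11##0   (p0,1)→(p0,1,right)
state=p0 head=1 tape=___1[1]1##0   (p0,1)→(p0,1,right)
state=p0 head=2 tape=___11[1]##0   (p0,1)→(p0,1,right)
state=p0 head=3 tape=___111[#]#0   (p0,#)→(p1,#,left)
state=p1 head=2 tape=___11[1]##0   (p1,1)→(p0,0,right)
state=p0 head=3 tape=___110[#]#0   (p0,#)→(p1,#,left)
state=p1 head=2 tape=___11[0]##0   (p1,0)→(p1,0,left)
state=p1 head=1 tape=___1[1]0##0   (p1,1)→(p0,0,right)
state=p0 head=2 tape=___10[0]##0   (p0,0)→(p1,1,left)
state=p1 head=1 tape=___1[0]1##0   (p1,0)→(p1,0,left)
state=p1 head=0 tape=___[1]01##0   (p1,1)→(p0,0,right)
state=p0 head=1 tape=___0[0]1##0   (p0,0)→(p1,1,left)
state=p1 head=0 tape=___[0]11##0   (p1,0)→(p1,0,left)
state=p1 head=-1 tape=__[_]011##0   (p1,_)→(p1,#,right)
state=p1 head=0 tape=__#[0]11##0   (p1,0)→(p1,0,left)
state=p1 head=-1 tape=__[#]011##0   (p1,#)→(p0,1,left)
state=p0 head=-2 tape=_[_]1011##0   (p0,_)→(p1,1,left)
state=p1 head=-3 tape=[_]11011##0   (p1,_)→(p1,#,right)
state=p1 head=-2 tape=#[1]1011##0   (p1,1)→(p0,0,right)
state=p0 head=-1 tape=#0[1]011##0
After 19 steps: state p0, head at -1, tape #01011##0.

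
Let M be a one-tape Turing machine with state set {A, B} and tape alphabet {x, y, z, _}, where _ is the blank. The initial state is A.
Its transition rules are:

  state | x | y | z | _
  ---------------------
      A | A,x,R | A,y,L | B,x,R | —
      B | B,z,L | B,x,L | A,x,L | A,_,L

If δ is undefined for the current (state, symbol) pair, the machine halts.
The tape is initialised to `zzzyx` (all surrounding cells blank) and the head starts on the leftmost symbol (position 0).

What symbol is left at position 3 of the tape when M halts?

x

A | __[z]zzyx   read z → write x, move R, go to B
B | __x[z]zyx   read z → write x, move L, go to A
A | __[x]xzyx   read x → write x, move R, go to A
A | __x[x]zyx   read x → write x, move R, go to A
A | __xx[z]yx   read z → write x, move R, go to B
B | __xxx[y]x   read y → write x, move L, go to B
B | __xx[x]xx   read x → write z, move L, go to B
B | __x[x]zxx   read x → write z, move L, go to B
B | __[x]zzxx   read x → write z, move L, go to B
B | _[_]zzzxx   read _ → write _, move L, go to A
A | [_]_zzzxx
Cell 3 holds x when M halts.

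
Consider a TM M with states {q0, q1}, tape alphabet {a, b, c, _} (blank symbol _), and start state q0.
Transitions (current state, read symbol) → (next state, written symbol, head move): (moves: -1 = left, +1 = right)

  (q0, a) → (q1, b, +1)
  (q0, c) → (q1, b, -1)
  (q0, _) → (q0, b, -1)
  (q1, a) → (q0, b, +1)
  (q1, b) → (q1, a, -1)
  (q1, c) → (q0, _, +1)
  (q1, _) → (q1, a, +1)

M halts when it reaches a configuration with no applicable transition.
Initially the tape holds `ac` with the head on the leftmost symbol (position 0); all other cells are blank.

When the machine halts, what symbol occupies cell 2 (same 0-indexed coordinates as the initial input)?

q0 | [a]c_   read a → write b, move +1, go to q1
q1 | b[c]_   read c → write _, move +1, go to q0
q0 | b_[_]   read _ → write b, move -1, go to q0
q0 | b[_]b   read _ → write b, move -1, go to q0
q0 | [b]bb
Cell 2 holds b when M halts.

b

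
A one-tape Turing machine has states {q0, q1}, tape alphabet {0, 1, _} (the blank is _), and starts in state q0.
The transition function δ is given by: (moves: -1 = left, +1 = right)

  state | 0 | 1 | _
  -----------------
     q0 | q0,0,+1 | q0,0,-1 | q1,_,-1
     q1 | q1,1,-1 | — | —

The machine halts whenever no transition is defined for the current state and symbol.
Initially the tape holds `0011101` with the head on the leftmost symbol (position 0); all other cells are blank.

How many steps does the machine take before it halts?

state=q0 head=0 tape=_[0]011101_   (q0,0)→(q0,0,+1)
state=q0 head=1 tape=_0[0]11101_   (q0,0)→(q0,0,+1)
state=q0 head=2 tape=_00[1]1101_   (q0,1)→(q0,0,-1)
state=q0 head=1 tape=_0[0]01101_   (q0,0)→(q0,0,+1)
state=q0 head=2 tape=_00[0]1101_   (q0,0)→(q0,0,+1)
state=q0 head=3 tape=_000[1]101_   (q0,1)→(q0,0,-1)
state=q0 head=2 tape=_00[0]0101_   (q0,0)→(q0,0,+1)
state=q0 head=3 tape=_000[0]101_   (q0,0)→(q0,0,+1)
state=q0 head=4 tape=_0000[1]01_   (q0,1)→(q0,0,-1)
state=q0 head=3 tape=_000[0]001_   (q0,0)→(q0,0,+1)
state=q0 head=4 tape=_0000[0]01_   (q0,0)→(q0,0,+1)
state=q0 head=5 tape=_00000[0]1_   (q0,0)→(q0,0,+1)
state=q0 head=6 tape=_000000[1]_   (q0,1)→(q0,0,-1)
state=q0 head=5 tape=_00000[0]0_   (q0,0)→(q0,0,+1)
state=q0 head=6 tape=_000000[0]_   (q0,0)→(q0,0,+1)
state=q0 head=7 tape=_0000000[_]   (q0,_)→(q1,_,-1)
state=q1 head=6 tape=_000000[0]_   (q1,0)→(q1,1,-1)
state=q1 head=5 tape=_00000[0]1_   (q1,0)→(q1,1,-1)
state=q1 head=4 tape=_0000[0]11_   (q1,0)→(q1,1,-1)
state=q1 head=3 tape=_000[0]111_   (q1,0)→(q1,1,-1)
state=q1 head=2 tape=_00[0]1111_   (q1,0)→(q1,1,-1)
state=q1 head=1 tape=_0[0]11111_   (q1,0)→(q1,1,-1)
state=q1 head=0 tape=_[0]111111_   (q1,0)→(q1,1,-1)
state=q1 head=-1 tape=[_]1111111_
M halts after 23 transitions.

23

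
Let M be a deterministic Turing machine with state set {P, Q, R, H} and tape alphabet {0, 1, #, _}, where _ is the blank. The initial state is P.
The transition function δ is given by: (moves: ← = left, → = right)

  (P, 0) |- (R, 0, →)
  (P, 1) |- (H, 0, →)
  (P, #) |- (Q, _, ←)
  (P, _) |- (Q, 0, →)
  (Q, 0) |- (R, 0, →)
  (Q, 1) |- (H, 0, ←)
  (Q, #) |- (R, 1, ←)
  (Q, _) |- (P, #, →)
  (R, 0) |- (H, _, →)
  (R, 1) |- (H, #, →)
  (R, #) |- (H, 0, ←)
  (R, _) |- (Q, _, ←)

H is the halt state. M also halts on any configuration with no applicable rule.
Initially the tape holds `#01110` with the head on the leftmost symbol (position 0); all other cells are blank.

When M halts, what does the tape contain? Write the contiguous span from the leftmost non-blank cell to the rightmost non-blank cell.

#00#110

P | _[#]01110   read # → write _, move ←, go to Q
Q | [_]_01110   read _ → write #, move →, go to P
P | #[_]01110   read _ → write 0, move →, go to Q
Q | #0[0]1110   read 0 → write 0, move →, go to R
R | #00[1]110   read 1 → write #, move →, go to H
H | #00#[1]10
The non-blank tape span at halt is #00#110.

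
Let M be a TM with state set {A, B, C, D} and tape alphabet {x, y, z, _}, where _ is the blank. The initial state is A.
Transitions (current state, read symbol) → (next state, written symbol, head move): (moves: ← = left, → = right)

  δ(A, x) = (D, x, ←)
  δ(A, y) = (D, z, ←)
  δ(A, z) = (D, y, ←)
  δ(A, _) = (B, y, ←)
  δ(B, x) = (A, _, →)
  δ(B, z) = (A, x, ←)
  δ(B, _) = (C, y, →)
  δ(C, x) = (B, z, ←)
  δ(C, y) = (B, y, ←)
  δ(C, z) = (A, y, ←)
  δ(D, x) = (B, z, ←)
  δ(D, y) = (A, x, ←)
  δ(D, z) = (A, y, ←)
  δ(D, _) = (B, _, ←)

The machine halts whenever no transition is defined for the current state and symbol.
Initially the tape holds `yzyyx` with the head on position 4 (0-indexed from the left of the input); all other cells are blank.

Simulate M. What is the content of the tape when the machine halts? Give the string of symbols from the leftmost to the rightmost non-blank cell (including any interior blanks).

y_zyzxx

A | __yzyy[x]   read x → write x, move ←, go to D
D | __yzy[y]x   read y → write x, move ←, go to A
A | __yz[y]xx   read y → write z, move ←, go to D
D | __y[z]zxx   read z → write y, move ←, go to A
A | __[y]yzxx   read y → write z, move ←, go to D
D | _[_]zyzxx   read _ → write _, move ←, go to B
B | [_]_zyzxx   read _ → write y, move →, go to C
C | y[_]zyzxx
The non-blank tape span at halt is y_zyzxx.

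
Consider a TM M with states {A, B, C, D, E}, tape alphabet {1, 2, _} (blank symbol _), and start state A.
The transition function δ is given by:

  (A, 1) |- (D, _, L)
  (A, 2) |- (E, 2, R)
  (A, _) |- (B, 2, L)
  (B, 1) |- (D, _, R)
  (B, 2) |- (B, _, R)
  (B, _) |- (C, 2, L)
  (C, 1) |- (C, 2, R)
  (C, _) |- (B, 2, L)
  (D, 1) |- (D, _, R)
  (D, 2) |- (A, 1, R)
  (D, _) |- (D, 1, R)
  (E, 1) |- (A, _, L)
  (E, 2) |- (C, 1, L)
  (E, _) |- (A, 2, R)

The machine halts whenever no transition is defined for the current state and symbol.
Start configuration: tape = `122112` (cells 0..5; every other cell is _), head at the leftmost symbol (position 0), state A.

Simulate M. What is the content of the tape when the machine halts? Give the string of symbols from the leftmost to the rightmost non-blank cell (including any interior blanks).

1112_12222

A | _[1]22112___   read 1 → write _, move L, go to D
D | [_]_22112___   read _ → write 1, move R, go to D
D | 1[_]22112___   read _ → write 1, move R, go to D
D | 11[2]2112___   read 2 → write 1, move R, go to A
A | 111[2]112___   read 2 → write 2, move R, go to E
E | 1112[1]12___   read 1 → write _, move L, go to A
A | 111[2]_12___   read 2 → write 2, move R, go to E
E | 1112[_]12___   read _ → write 2, move R, go to A
A | 11122[1]2___   read 1 → write _, move L, go to D
D | 1112[2]_2___   read 2 → write 1, move R, go to A
A | 11121[_]2___   read _ → write 2, move L, go to B
B | 1112[1]22___   read 1 → write _, move R, go to D
D | 1112_[2]2___   read 2 → write 1, move R, go to A
A | 1112_1[2]___   read 2 → write 2, move R, go to E
E | 1112_12[_]__   read _ → write 2, move R, go to A
A | 1112_122[_]_   read _ → write 2, move L, go to B
B | 1112_12[2]2_   read 2 → write _, move R, go to B
B | 1112_12_[2]_   read 2 → write _, move R, go to B
B | 1112_12__[_]   read _ → write 2, move L, go to C
C | 1112_12_[_]2   read _ → write 2, move L, go to B
B | 1112_12[_]22   read _ → write 2, move L, go to C
C | 1112_1[2]222
The non-blank tape span at halt is 1112_12222.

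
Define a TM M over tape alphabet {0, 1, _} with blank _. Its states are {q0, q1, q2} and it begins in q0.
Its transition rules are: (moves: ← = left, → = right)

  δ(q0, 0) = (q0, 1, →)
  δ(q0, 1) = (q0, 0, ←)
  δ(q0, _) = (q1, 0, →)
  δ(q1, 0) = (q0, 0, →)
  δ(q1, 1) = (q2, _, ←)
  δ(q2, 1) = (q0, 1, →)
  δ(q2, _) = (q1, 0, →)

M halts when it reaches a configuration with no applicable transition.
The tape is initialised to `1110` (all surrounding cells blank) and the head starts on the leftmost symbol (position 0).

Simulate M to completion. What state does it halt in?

q1

state=q0 head=0 tape=_[1]110__   (q0,1)→(q0,0,←)
state=q0 head=-1 tape=[_]0110__   (q0,_)→(q1,0,→)
state=q1 head=0 tape=0[0]110__   (q1,0)→(q0,0,→)
state=q0 head=1 tape=00[1]10__   (q0,1)→(q0,0,←)
state=q0 head=0 tape=0[0]010__   (q0,0)→(q0,1,→)
state=q0 head=1 tape=01[0]10__   (q0,0)→(q0,1,→)
state=q0 head=2 tape=011[1]0__   (q0,1)→(q0,0,←)
state=q0 head=1 tape=01[1]00__   (q0,1)→(q0,0,←)
state=q0 head=0 tape=0[1]000__   (q0,1)→(q0,0,←)
state=q0 head=-1 tape=[0]0000__   (q0,0)→(q0,1,→)
state=q0 head=0 tape=1[0]000__   (q0,0)→(q0,1,→)
state=q0 head=1 tape=11[0]00__   (q0,0)→(q0,1,→)
state=q0 head=2 tape=111[0]0__   (q0,0)→(q0,1,→)
state=q0 head=3 tape=1111[0]__   (q0,0)→(q0,1,→)
state=q0 head=4 tape=11111[_]_   (q0,_)→(q1,0,→)
state=q1 head=5 tape=111110[_]
No transition is defined for (q1, _); M halts in state q1.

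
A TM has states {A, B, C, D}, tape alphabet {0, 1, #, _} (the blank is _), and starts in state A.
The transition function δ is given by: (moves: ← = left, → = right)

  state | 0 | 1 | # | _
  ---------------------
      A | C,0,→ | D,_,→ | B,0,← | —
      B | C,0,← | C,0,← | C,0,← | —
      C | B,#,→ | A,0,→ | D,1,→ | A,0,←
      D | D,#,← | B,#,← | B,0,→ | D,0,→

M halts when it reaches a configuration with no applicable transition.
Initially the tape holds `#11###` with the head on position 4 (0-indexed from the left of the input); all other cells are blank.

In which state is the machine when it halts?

B

state=A head=4 tape=_#11#[#]#   (A,#)→(B,0,←)
state=B head=3 tape=_#11[#]0#   (B,#)→(C,0,←)
state=C head=2 tape=_#1[1]00#   (C,1)→(A,0,→)
state=A head=3 tape=_#10[0]0#   (A,0)→(C,0,→)
state=C head=4 tape=_#100[0]#   (C,0)→(B,#,→)
state=B head=5 tape=_#100#[#]   (B,#)→(C,0,←)
state=C head=4 tape=_#100[#]0   (C,#)→(D,1,→)
state=D head=5 tape=_#1001[0]   (D,0)→(D,#,←)
state=D head=4 tape=_#100[1]#   (D,1)→(B,#,←)
state=B head=3 tape=_#10[0]##   (B,0)→(C,0,←)
state=C head=2 tape=_#1[0]0##   (C,0)→(B,#,→)
state=B head=3 tape=_#1#[0]##   (B,0)→(C,0,←)
state=C head=2 tape=_#1[#]0##   (C,#)→(D,1,→)
state=D head=3 tape=_#11[0]##   (D,0)→(D,#,←)
state=D head=2 tape=_#1[1]###   (D,1)→(B,#,←)
state=B head=1 tape=_#[1]####   (B,1)→(C,0,←)
state=C head=0 tape=_[#]0####   (C,#)→(D,1,→)
state=D head=1 tape=_1[0]####   (D,0)→(D,#,←)
state=D head=0 tape=_[1]#####   (D,1)→(B,#,←)
state=B head=-1 tape=[_]######
No transition is defined for (B, _); M halts in state B.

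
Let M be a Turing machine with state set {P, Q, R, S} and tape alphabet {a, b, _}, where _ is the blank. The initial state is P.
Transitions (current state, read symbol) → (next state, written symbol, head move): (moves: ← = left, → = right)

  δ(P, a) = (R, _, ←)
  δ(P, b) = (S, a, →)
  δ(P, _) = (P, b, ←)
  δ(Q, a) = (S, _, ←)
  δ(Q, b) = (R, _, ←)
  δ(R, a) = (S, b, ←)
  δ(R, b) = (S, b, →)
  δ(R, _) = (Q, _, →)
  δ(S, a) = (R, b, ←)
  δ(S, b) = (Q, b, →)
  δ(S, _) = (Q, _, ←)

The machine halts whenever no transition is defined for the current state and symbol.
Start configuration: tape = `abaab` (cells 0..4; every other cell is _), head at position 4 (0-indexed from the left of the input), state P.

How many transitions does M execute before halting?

P | __abaa[b]_   read b → write a, move →, go to S
S | __abaaa[_]   read _ → write _, move ←, go to Q
Q | __abaa[a]_   read a → write _, move ←, go to S
S | __aba[a]__   read a → write b, move ←, go to R
R | __ab[a]b__   read a → write b, move ←, go to S
S | __a[b]bb__   read b → write b, move →, go to Q
Q | __ab[b]b__   read b → write _, move ←, go to R
R | __a[b]_b__   read b → write b, move →, go to S
S | __ab[_]b__   read _ → write _, move ←, go to Q
Q | __a[b]_b__   read b → write _, move ←, go to R
R | __[a]__b__   read a → write b, move ←, go to S
S | _[_]b__b__   read _ → write _, move ←, go to Q
Q | [_]_b__b__
M halts after 12 transitions.

12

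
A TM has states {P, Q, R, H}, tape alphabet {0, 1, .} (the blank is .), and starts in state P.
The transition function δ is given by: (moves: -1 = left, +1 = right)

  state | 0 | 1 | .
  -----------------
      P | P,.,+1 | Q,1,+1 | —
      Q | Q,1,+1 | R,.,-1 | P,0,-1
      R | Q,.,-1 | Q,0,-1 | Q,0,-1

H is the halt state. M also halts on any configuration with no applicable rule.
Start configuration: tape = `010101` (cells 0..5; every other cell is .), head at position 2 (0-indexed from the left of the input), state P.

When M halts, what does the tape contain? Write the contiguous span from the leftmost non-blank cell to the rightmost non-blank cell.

state=P head=2 tape=..01[0]101   (P,0)→(P,.,+1)
state=P head=3 tape=..01.[1]01   (P,1)→(Q,1,+1)
state=Q head=4 tape=..01.1[0]1   (Q,0)→(Q,1,+1)
state=Q head=5 tape=..01.11[1]   (Q,1)→(R,.,-1)
state=R head=4 tape=..01.1[1].   (R,1)→(Q,0,-1)
state=Q head=3 tape=..01.[1]0.   (Q,1)→(R,.,-1)
state=R head=2 tape=..01[.].0.   (R,.)→(Q,0,-1)
state=Q head=1 tape=..0[1]0.0.   (Q,1)→(R,.,-1)
state=R head=0 tape=..[0].0.0.   (R,0)→(Q,.,-1)
state=Q head=-1 tape=.[.]..0.0.   (Q,.)→(P,0,-1)
state=P head=-2 tape=[.]0..0.0.
The non-blank tape span at halt is 0..0.0.

0..0.0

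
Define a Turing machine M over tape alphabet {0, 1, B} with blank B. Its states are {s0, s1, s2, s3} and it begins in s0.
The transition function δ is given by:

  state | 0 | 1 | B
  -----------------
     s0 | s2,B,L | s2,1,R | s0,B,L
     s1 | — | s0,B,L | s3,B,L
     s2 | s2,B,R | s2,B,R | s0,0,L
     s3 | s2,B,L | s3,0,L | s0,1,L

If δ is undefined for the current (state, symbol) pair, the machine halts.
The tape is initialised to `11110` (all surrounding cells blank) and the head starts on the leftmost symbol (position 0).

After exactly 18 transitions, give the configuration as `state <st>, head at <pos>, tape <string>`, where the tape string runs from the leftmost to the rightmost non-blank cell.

state=s0 head=0 tape=[1]1110B   (s0,1)→(s2,1,R)
state=s2 head=1 tape=1[1]110B   (s2,1)→(s2,B,R)
state=s2 head=2 tape=1B[1]10B   (s2,1)→(s2,B,R)
state=s2 head=3 tape=1BB[1]0B   (s2,1)→(s2,B,R)
state=s2 head=4 tape=1BBB[0]B   (s2,0)→(s2,B,R)
state=s2 head=5 tape=1BBBB[B]   (s2,B)→(s0,0,L)
state=s0 head=4 tape=1BBB[B]0   (s0,B)→(s0,B,L)
state=s0 head=3 tape=1BB[B]B0   (s0,B)→(s0,B,L)
state=s0 head=2 tape=1B[B]BB0   (s0,B)→(s0,B,L)
state=s0 head=1 tape=1[B]BBB0   (s0,B)→(s0,B,L)
state=s0 head=0 tape=[1]BBBB0   (s0,1)→(s2,1,R)
state=s2 head=1 tape=1[B]BBB0   (s2,B)→(s0,0,L)
state=s0 head=0 tape=[1]0BBB0   (s0,1)→(s2,1,R)
state=s2 head=1 tape=1[0]BBB0   (s2,0)→(s2,B,R)
state=s2 head=2 tape=1B[B]BB0   (s2,B)→(s0,0,L)
state=s0 head=1 tape=1[B]0BB0   (s0,B)→(s0,B,L)
state=s0 head=0 tape=[1]B0BB0   (s0,1)→(s2,1,R)
state=s2 head=1 tape=1[B]0BB0   (s2,B)→(s0,0,L)
state=s0 head=0 tape=[1]00BB0
After 18 steps: state s0, head at 0, tape 100BB0.

state s0, head at 0, tape 100BB0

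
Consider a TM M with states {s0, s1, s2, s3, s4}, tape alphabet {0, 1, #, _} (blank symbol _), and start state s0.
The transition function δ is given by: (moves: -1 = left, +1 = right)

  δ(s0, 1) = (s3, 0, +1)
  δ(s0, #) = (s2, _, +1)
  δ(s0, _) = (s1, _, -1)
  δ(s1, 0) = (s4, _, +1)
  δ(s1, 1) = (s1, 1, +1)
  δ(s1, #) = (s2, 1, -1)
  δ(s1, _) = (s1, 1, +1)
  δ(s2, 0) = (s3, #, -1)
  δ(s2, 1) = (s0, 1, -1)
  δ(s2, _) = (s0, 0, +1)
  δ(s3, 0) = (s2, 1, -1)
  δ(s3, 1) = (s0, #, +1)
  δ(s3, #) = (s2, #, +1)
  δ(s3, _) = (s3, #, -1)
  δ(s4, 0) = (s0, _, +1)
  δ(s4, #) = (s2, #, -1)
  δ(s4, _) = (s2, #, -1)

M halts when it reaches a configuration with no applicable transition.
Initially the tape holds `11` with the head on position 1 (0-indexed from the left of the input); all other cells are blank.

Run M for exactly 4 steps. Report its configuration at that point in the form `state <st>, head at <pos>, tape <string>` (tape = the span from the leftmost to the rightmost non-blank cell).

state s0, head at -1, tape 11#

s0 | _1[1]_   read 1 → write 0, move +1, go to s3
s3 | _10[_]   read _ → write #, move -1, go to s3
s3 | _1[0]#   read 0 → write 1, move -1, go to s2
s2 | _[1]1#   read 1 → write 1, move -1, go to s0
s0 | [_]11#
After 4 steps: state s0, head at -1, tape 11#.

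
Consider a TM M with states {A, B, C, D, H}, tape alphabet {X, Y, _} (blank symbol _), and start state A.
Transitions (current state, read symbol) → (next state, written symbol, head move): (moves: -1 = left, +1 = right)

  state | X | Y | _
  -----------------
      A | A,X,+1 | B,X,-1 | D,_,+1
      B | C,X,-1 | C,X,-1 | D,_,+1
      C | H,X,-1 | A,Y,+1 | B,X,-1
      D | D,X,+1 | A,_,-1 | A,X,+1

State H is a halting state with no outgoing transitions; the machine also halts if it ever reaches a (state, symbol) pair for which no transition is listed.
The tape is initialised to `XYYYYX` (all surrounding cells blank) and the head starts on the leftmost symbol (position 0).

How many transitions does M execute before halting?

19

A | __[X]YYYYX   read X → write X, move +1, go to A
A | __X[Y]YYYX   read Y → write X, move -1, go to B
B | __[X]XYYYX   read X → write X, move -1, go to C
C | _[_]XXYYYX   read _ → write X, move -1, go to B
B | [_]XXXYYYX   read _ → write _, move +1, go to D
D | _[X]XXYYYX   read X → write X, move +1, go to D
D | _X[X]XYYYX   read X → write X, move +1, go to D
D | _XX[X]YYYX   read X → write X, move +1, go to D
D | _XXX[Y]YYX   read Y → write _, move -1, go to A
A | _XX[X]_YYX   read X → write X, move +1, go to A
A | _XXX[_]YYX   read _ → write _, move +1, go to D
D | _XXX_[Y]YX   read Y → write _, move -1, go to A
A | _XXX[_]_YX   read _ → write _, move +1, go to D
D | _XXX_[_]YX   read _ → write X, move +1, go to A
A | _XXX_X[Y]X   read Y → write X, move -1, go to B
B | _XXX_[X]XX   read X → write X, move -1, go to C
C | _XXX[_]XXX   read _ → write X, move -1, go to B
B | _XX[X]XXXX   read X → write X, move -1, go to C
C | _X[X]XXXXX   read X → write X, move -1, go to H
H | _[X]XXXXXX
M halts after 19 transitions.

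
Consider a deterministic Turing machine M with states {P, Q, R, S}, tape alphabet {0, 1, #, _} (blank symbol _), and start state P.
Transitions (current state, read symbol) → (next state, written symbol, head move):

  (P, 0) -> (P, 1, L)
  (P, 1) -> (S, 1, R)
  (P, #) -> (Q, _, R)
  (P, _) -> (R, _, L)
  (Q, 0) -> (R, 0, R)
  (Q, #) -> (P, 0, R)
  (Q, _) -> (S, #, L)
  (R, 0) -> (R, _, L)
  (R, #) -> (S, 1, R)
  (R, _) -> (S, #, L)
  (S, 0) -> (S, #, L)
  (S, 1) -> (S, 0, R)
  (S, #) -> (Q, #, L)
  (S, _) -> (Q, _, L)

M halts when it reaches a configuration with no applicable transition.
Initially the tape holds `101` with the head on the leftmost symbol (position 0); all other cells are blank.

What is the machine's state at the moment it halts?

Q

P | [1]01_   read 1 → write 1, move R, go to S
S | 1[0]1_   read 0 → write #, move L, go to S
S | [1]#1_   read 1 → write 0, move R, go to S
S | 0[#]1_   read # → write #, move L, go to Q
Q | [0]#1_   read 0 → write 0, move R, go to R
R | 0[#]1_   read # → write 1, move R, go to S
S | 01[1]_   read 1 → write 0, move R, go to S
S | 010[_]   read _ → write _, move L, go to Q
Q | 01[0]_   read 0 → write 0, move R, go to R
R | 010[_]   read _ → write #, move L, go to S
S | 01[0]#   read 0 → write #, move L, go to S
S | 0[1]##   read 1 → write 0, move R, go to S
S | 00[#]#   read # → write #, move L, go to Q
Q | 0[0]##   read 0 → write 0, move R, go to R
R | 00[#]#   read # → write 1, move R, go to S
S | 001[#]   read # → write #, move L, go to Q
Q | 00[1]#
No transition is defined for (Q, 1); M halts in state Q.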